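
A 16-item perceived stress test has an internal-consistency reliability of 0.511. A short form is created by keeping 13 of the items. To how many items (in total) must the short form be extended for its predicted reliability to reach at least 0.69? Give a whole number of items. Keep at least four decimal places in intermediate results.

35

First, r for the 13-item form: n = 13/16 = 0.8125, so r_13 = 0.8125·0.511/(1 + (0.8125 − 1)·0.511) = 0.4592
Length factor from the short form to reach 0.69: n' = 0.69(1 − 0.4592) / [0.4592(1 − 0.69)] ≈ 2.6213
Total items = 2.6213 × 13 = 34.08, rounded up to 35.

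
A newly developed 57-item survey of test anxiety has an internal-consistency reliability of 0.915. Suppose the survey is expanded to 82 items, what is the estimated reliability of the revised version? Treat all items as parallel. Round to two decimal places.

n = 82/57 = 1.4386
By Spearman-Brown, r_new = n r / (1 + (n − 1) r).
r_new = 1.4386·0.915 / [1 + (1.4386 − 1)·0.915]
     = 1.3163 / 1.4013 = 0.9393

0.94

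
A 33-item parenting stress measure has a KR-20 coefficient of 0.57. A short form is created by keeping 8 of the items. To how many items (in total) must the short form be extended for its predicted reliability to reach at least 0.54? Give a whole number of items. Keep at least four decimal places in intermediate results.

30

Short-form reliability: n = 8/33 = 0.2424; r_8 = n·r/(1+(n−1)r) ≈ 0.2432
Then solve for n' with r_old = 0.2432, r_target = 0.54: n' = 0.54(1 − 0.2432)/[0.2432(1 − 0.54)] = 3.6530
Items = 3.6530 × 8 ≈ 29.22 → 30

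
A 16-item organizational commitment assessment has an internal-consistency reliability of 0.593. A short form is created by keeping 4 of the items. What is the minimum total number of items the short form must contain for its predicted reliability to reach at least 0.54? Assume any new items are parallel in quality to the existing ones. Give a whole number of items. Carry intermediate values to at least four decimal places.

13

First, r for the 4-item form: n = 4/16 = 0.2500, so r_4 = 0.2500·0.593/(1 + (0.2500 − 1)·0.593) = 0.2670
Length factor from the short form to reach 0.54: n' = 0.54(1 − 0.2670) / [0.2670(1 − 0.54)] ≈ 3.2228
Items = 3.2228 × 4 ≈ 12.89 → 13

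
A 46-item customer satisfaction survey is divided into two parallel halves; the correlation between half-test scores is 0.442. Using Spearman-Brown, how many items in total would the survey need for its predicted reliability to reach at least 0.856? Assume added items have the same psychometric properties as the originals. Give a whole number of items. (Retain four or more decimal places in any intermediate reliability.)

r_full = 2(0.442)/(1 + 0.442) = 0.6130
n = r_tgt(1 − r_full) / [r_full(1 − r_tgt)] = 0.856 × 0.3870 / (0.6130 × 0.144) ≈ 3.7529
Required items = 3.7529 × 46 = 172.63, so 173 items.

173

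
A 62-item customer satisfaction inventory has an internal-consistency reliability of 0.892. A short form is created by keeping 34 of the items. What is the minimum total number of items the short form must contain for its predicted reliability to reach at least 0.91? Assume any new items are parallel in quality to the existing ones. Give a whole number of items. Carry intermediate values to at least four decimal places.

Short-form reliability: n = 34/62 = 0.5484; r_34 = n·r/(1+(n−1)r) ≈ 0.8191
Then solve for n' with r_old = 0.8191, r_target = 0.91: n' = 0.91(1 − 0.8191)/[0.8191(1 − 0.91)] = 2.2331
Items = 2.2331 × 34 ≈ 75.93 → 76

76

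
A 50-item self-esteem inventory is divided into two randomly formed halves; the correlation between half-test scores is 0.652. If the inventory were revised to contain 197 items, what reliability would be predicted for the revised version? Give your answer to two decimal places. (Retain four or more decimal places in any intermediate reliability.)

Spearman-Brown correction (n = 2): r_full = 2·0.652/(1 + 0.652) = 0.7893
Then adjust to 197 items: n = 197/50 = 3.9400
r_new = n·r_full / (1 + (n − 1)·r_full) = 3.1098 / 3.3205 ≈ 0.9365

0.94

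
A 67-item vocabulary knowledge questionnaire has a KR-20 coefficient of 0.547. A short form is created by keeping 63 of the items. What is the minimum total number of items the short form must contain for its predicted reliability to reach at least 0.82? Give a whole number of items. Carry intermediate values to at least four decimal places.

Short-form reliability: n = 63/67 = 0.9403; r_63 = n·r/(1+(n−1)r) ≈ 0.5317
Length factor from the short form to reach 0.82: n' = 0.82(1 − 0.5317) / [0.5317(1 − 0.82)] ≈ 4.0124
Items = 4.0124 × 63 ≈ 252.78 → 253

253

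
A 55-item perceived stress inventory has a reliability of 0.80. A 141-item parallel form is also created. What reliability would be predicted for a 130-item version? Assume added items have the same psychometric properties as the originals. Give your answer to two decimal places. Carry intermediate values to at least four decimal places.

The 141-item form is not needed; work directly from the 55-item form with n = 130/55 = 2.3636.
r_{130} = n·r / (1 + (n − 1)·r) = 1.8909 / 2.0909 ≈ 0.9043

0.90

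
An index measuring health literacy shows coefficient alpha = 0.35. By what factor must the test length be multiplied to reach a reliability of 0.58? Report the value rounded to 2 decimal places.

2.56

n = 0.58 × (1 − 0.35) / [ 0.35 × (1 − 0.58) ]
  = 0.3770 / 0.1470 = 2.5646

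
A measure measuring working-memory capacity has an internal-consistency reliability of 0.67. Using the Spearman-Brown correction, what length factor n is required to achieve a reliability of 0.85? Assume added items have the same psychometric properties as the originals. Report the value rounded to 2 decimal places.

n = [0.85 × 0.33] / [0.67 × 0.15]
  = 0.2805 / 0.1005 = 2.7910

2.79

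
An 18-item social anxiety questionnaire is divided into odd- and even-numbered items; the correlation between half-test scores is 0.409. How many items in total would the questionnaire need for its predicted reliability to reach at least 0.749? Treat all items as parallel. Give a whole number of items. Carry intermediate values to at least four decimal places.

39

r_full = 2(0.409)/(1 + 0.409) = 0.5806
n = r_tgt(1 − r_full) / [r_full(1 − r_tgt)] = 0.749 × 0.4194 / (0.5806 × 0.251) ≈ 2.1556
Required items = 2.1556 × 18 = 38.80, so 39 items.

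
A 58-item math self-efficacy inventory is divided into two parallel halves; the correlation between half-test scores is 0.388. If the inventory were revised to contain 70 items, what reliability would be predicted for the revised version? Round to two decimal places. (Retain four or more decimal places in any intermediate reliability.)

First correct the split-half correlation to full-test reliability: r_full = 2 × 0.388 / (1 + 0.388) ≈ 0.5591
Then adjust to 70 items: n = 70/58 = 1.2069
r_new = n·r_full / (1 + (n − 1)·r_full) = 0.6748 / 1.1157 ≈ 0.6048

0.60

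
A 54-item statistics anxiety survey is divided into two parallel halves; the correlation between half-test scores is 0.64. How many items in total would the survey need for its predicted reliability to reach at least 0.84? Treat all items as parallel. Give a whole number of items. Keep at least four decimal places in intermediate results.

r_full = 2(0.64)/(1 + 0.64) = 0.7805
Solve Spearman-Brown for n: n = 0.84(1 − 0.7805) / [0.7805(1 − 0.84)] = 1.4765
Required items = 1.4765 × 54 = 79.73, so 80 items.

80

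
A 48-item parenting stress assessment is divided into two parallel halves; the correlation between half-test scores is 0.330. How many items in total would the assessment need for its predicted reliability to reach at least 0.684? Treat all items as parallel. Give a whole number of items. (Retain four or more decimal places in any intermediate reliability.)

Corrected full-test reliability: r_full = 2 × 0.330 / (1 + 0.330) ≈ 0.4962
n = r_tgt(1 − r_full) / [r_full(1 − r_tgt)] = 0.684 × 0.5038 / (0.4962 × 0.316) ≈ 2.1977
Required items = 2.1977 × 48 = 105.49, so 106 items.

106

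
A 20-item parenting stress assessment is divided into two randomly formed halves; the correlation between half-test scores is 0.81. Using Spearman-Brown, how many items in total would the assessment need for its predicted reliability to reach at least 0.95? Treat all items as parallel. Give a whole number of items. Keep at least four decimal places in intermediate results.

45

r_full = 2(0.81)/(1 + 0.81) = 0.8950
n = r_tgt(1 − r_full) / [r_full(1 − r_tgt)] = 0.95 × 0.1050 / (0.8950 × 0.05) ≈ 2.2291
Required items = 2.2291 × 20 = 44.58, so 45 items.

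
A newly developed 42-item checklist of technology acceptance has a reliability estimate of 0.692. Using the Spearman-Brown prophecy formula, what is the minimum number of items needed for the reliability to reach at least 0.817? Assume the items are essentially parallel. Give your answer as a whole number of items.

Invert Spearman-Brown to solve for n:
n = r*(1 − r) / [ r (1 − r*) ]
n = 0.817(1 − 0.692) / [0.692(1 − 0.817)]
n = 0.251636 / 0.126636 ≈ 1.9871
So the test needs 1.9871 × 42 ≈ 83.46 items; rounding up, 84.

84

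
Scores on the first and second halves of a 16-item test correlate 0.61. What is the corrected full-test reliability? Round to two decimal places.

The full test is twice the length of either half (n = 2).
r_full = 2r_hh / (1 + r_hh) = 2 × 0.61 / (1 + 0.61)
       = 1.2200 / 1.6100 = 0.7578

0.76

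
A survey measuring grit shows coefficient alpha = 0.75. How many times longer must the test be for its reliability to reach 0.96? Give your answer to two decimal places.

8.00

Rearranging the Spearman-Brown formula for n,
n = r*(1 − r) / [ r (1 − r*) ]
n = [0.96 × 0.25] / [0.75 × 0.04]
n = 0.2400 / 0.0300 ≈ 8.0000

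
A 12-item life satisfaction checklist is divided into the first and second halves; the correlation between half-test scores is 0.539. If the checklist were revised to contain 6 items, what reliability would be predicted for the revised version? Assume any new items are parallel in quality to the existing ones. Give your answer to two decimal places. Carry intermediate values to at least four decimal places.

First correct the split-half correlation to full-test reliability: r_full = 2 × 0.539 / (1 + 0.539) ≈ 0.7005
Then adjust to 6 items: n = 6/12 = 0.5000
r_new = n·r_full / (1 + (n − 1)·r_full) = 0.3503 / 0.6498 ≈ 0.5391

0.54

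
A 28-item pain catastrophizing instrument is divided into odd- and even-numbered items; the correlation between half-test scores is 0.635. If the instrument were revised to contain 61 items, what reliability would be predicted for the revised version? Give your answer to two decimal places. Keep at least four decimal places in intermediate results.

Full-test reliability from the split-half r: r_full = 2(0.635)/(1 + 0.635) = 0.7768
Length factor from 28 to 61 items: n = 61/28 = 2.1786
r_new = n·r_full / (1 + (n − 1)·r_full) = 1.6923 / 1.9155 ≈ 0.8835

0.88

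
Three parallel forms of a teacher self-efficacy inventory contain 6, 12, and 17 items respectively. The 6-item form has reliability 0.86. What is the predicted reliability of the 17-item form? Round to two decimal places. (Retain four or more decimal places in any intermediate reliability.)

0.95

The 12-item form is not needed; work directly from the 6-item form with n = 17/6 = 2.8333.
r_{17} = n·r / (1 + (n − 1)·r) = 2.4366 / 2.5766 ≈ 0.9457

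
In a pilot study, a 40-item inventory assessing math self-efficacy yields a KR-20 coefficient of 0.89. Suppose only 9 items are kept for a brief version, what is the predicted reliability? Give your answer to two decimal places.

0.65

The new length is 9/40 = 0.225 times the old.
By Spearman-Brown, r_new = n r / (1 + (n − 1) r).
r_new = (0.225 × 0.89) / (1 + (0.225 − 1) × 0.89)
r_new = 0.2003 / 0.3102 ≈ 0.6457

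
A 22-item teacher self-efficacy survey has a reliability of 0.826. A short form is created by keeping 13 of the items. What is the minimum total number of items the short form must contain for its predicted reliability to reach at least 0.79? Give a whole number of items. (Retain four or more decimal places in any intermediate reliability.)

First, r for the 13-item form: n = 13/22 = 0.5909, so r_13 = 0.5909·0.826/(1 + (0.5909 − 1)·0.826) = 0.7372
Length factor from the short form to reach 0.79: n' = 0.79(1 − 0.7372) / [0.7372(1 − 0.79)] ≈ 1.3411
Items = 1.3411 × 13 ≈ 17.43 → 18

18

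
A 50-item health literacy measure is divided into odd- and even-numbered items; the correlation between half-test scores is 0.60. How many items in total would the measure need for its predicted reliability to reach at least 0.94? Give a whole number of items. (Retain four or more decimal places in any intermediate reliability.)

262

Corrected full-test reliability: r_full = 2 × 0.60 / (1 + 0.60) ≈ 0.7500
n = r_tgt(1 − r_full) / [r_full(1 − r_tgt)] = 0.94 × 0.2500 / (0.7500 × 0.06) ≈ 5.2222
Required items = 5.2222 × 50 = 261.11, so 262 items.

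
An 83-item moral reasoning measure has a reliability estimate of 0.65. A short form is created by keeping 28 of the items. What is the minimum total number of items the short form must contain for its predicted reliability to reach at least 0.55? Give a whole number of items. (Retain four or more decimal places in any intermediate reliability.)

First, r for the 28-item form: n = 28/83 = 0.3373, so r_28 = 0.3373·0.65/(1 + (0.3373 − 1)·0.65) = 0.3852
Length factor from the short form to reach 0.55: n' = 0.55(1 − 0.3852) / [0.3852(1 − 0.55)] ≈ 1.9507
Items = 1.9507 × 28 ≈ 54.62 → 55

55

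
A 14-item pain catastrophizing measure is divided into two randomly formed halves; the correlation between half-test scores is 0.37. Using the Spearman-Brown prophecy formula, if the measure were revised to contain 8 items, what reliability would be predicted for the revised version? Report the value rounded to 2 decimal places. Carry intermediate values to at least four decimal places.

0.40

Full-test reliability from the split-half r: r_full = 2(0.37)/(1 + 0.37) = 0.5401
Then adjust to 8 items: n = 8/14 = 0.5714
r_new = n·r_full / (1 + (n − 1)·r_full) = 0.3086 / 0.7685 ≈ 0.4016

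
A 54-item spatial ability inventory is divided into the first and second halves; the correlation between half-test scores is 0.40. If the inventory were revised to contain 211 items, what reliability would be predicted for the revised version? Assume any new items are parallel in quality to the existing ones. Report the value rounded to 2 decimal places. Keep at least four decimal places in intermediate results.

0.84

First correct the split-half correlation to full-test reliability: r_full = 2 × 0.40 / (1 + 0.40) ≈ 0.5714
Then adjust to 211 items: n = 211/54 = 3.9074
r_new = n·r_full / (1 + (n − 1)·r_full) = 2.2327 / 2.6613 ≈ 0.8390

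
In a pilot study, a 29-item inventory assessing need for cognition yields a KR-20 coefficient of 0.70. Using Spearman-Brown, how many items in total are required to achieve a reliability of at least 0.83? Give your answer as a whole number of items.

61

Spearman-Brown solved for the length factor n:
n = r*(1 − r) / [ r (1 − r*) ]
n = 0.83(1 − 0.70) / [0.70(1 − 0.83)]
n = 0.2490 / 0.1190 ≈ 2.0924
Items needed = n × 29 = 2.0924 × 29 ≈ 60.68 → round up to 61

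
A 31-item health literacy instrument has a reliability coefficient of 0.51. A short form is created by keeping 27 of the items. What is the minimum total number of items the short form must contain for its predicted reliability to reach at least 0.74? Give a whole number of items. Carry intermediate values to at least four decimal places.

85

Short-form reliability: n = 27/31 = 0.8710; r_27 = n·r/(1+(n−1)r) ≈ 0.4755
Then solve for n' with r_old = 0.4755, r_target = 0.74: n' = 0.74(1 − 0.4755)/[0.4755(1 − 0.74)] = 3.1394
Total items = 3.1394 × 27 = 84.76, rounded up to 85.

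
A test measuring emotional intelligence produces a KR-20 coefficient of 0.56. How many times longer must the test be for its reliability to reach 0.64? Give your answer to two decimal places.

Spearman-Brown solved for the length factor n:
n = r_target (1 − r_old) / [ r_old (1 − r_target) ]
n = 0.64(1 − 0.56) / [0.56(1 − 0.64)]
  = 0.2816 / 0.2016 = 1.3968

1.40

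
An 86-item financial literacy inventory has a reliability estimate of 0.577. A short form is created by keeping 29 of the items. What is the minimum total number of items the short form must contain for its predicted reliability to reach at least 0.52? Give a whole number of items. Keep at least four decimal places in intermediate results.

Short-form reliability: n = 29/86 = 0.3372; r_29 = n·r/(1+(n−1)r) ≈ 0.3151
Length factor from the short form to reach 0.52: n' = 0.52(1 − 0.3151) / [0.3151(1 − 0.52)] ≈ 2.3547
Total items = 2.3547 × 29 = 68.29, rounded up to 69.

69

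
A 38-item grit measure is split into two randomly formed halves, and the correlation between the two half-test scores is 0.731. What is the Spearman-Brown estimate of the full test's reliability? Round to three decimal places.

0.845

The full test is twice the length of either half (n = 2).
r_full = 2(0.731) / (1 + 0.731)
       = 1.4620 / 1.7310 = 0.8446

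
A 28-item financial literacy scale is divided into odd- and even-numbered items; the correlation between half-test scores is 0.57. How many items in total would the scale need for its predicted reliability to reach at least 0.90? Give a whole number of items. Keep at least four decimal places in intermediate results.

96

Corrected full-test reliability: r_full = 2 × 0.57 / (1 + 0.57) ≈ 0.7261
n = r_tgt(1 − r_full) / [r_full(1 − r_tgt)] = 0.90 × 0.2739 / (0.7261 × 0.10) ≈ 3.3950
Required items = 3.3950 × 28 = 95.06, so 96 items.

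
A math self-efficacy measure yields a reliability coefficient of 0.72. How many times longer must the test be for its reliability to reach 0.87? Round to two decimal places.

n = 0.87(1 − 0.72) / [0.72(1 − 0.87)]
  = 0.2436 / 0.0936 = 2.6026

2.60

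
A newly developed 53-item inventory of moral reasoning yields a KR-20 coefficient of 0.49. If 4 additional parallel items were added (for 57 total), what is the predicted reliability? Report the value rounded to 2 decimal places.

0.51

The new length is 57/53 = 1.0755 times the old.
r_new = (1.0755 × 0.49) / (1 + (1.0755 − 1) × 0.49)
     = 0.5270 / 1.0370 = 0.5082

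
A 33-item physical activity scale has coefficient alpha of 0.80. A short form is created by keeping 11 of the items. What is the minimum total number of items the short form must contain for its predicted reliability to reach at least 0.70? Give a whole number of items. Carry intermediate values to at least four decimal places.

Short-form reliability: n = 11/33 = 0.3333; r_11 = n·r/(1+(n−1)r) ≈ 0.5714
Then solve for n' with r_old = 0.5714, r_target = 0.70: n' = 0.70(1 − 0.5714)/[0.5714(1 − 0.70)] = 1.7502
Total items = 1.7502 × 11 = 19.25, rounded up to 20.

20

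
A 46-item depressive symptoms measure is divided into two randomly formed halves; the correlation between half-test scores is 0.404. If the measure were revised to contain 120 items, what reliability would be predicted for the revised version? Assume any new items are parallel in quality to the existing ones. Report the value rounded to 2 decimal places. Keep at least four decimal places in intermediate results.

Spearman-Brown correction (n = 2): r_full = 2·0.404/(1 + 0.404) = 0.5755
Then adjust to 120 items: n = 120/46 = 2.6087
r_new = n·r_full / (1 + (n − 1)·r_full) = 1.5013 / 1.9258 ≈ 0.7796

0.78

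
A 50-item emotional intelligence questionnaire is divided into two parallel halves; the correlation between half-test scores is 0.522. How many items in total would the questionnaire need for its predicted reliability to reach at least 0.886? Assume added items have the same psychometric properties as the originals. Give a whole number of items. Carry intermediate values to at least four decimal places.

Corrected full-test reliability: r_full = 2 × 0.522 / (1 + 0.522) ≈ 0.6859
n = r_tgt(1 − r_full) / [r_full(1 − r_tgt)] = 0.886 × 0.3141 / (0.6859 × 0.114) ≈ 3.5591
Items = 3.5591 × 50 ≈ 177.95 → 178

178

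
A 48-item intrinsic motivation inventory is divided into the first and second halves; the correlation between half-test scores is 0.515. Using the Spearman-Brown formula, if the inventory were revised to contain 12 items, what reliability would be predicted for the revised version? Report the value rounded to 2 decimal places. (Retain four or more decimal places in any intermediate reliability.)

0.35

First correct the split-half correlation to full-test reliability: r_full = 2 × 0.515 / (1 + 0.515) ≈ 0.6799
Length factor from 48 to 12 items: n = 12/48 = 0.2500
r_new = n·r_full / (1 + (n − 1)·r_full) = 0.1700 / 0.4901 ≈ 0.3469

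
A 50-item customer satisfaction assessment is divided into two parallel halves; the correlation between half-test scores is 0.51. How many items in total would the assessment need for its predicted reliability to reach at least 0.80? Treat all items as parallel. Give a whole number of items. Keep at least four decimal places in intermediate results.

Corrected full-test reliability: r_full = 2 × 0.51 / (1 + 0.51) ≈ 0.6755
n = r_tgt(1 − r_full) / [r_full(1 − r_tgt)] = 0.80 × 0.3245 / (0.6755 × 0.20) ≈ 1.9215
Items = 1.9215 × 50 ≈ 96.08 → 97

97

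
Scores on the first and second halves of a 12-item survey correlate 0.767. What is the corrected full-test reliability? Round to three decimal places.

0.868

Each half is half the length of the full test, so the full test is n = 2 times a half.
r_full = 2(0.767) / (1 + 0.767)
       = 1.5340 / 1.7670 = 0.8681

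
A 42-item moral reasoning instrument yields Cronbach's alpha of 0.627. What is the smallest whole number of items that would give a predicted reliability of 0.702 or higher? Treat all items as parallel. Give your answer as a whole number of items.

n = 0.702 × (1 − 0.627) / [ 0.627 × (1 − 0.702) ]
  = 0.261846 / 0.186846 = 1.4014
1.4014 × 42 = 58.86 → 59 items

59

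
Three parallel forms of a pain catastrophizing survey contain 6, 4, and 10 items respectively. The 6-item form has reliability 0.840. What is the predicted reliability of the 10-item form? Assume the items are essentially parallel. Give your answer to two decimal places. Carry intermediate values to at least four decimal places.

Only the ratio of lengths matters: n = 10/6 = 1.6667
r_{10} = n·r / (1 + (n − 1)·r) = 1.4000 / 1.5600 ≈ 0.8974

0.90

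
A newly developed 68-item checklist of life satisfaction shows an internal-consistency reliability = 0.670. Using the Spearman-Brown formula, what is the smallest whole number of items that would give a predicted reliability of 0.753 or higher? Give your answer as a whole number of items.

103

n = [0.753 × 0.330] / [0.670 × 0.247]
n = 0.248490 / 0.165490 ≈ 1.5015
So the test needs 1.5015 × 68 ≈ 102.10 items; rounding up, 103.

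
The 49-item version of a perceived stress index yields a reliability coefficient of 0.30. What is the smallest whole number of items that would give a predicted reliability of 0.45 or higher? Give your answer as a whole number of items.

94

n = [0.45 × 0.70] / [0.30 × 0.55]
  = 0.3150 / 0.1650 = 1.9091
1.9091 × 49 = 93.55 → 94 items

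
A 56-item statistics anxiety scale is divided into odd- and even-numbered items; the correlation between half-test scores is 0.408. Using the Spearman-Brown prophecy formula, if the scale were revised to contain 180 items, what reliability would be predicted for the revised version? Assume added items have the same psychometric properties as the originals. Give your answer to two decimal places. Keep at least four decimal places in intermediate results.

0.82

Full-test reliability from the split-half r: r_full = 2(0.408)/(1 + 0.408) = 0.5795
Then adjust to 180 items: n = 180/56 = 3.2143
r_new = n·r_full / (1 + (n − 1)·r_full) = 1.8627 / 2.2832 ≈ 0.8158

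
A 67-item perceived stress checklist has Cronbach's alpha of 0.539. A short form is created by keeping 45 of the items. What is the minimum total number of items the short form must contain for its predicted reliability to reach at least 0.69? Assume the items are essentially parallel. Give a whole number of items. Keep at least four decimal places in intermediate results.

128

First, r for the 45-item form: n = 45/67 = 0.6716, so r_45 = 0.6716·0.539/(1 + (0.6716 − 1)·0.539) = 0.4398
Length factor from the short form to reach 0.69: n' = 0.69(1 − 0.4398) / [0.4398(1 − 0.69)] ≈ 2.8351
Items = 2.8351 × 45 ≈ 127.58 → 128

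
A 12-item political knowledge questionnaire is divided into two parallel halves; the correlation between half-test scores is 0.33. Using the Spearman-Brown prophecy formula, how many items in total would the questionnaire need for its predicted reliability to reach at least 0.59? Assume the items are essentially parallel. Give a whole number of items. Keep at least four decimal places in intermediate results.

r_full = 2(0.33)/(1 + 0.33) = 0.4962
Solve Spearman-Brown for n: n = 0.59(1 − 0.4962) / [0.4962(1 − 0.59)] = 1.4611
Items = 1.4611 × 12 ≈ 17.53 → 18

18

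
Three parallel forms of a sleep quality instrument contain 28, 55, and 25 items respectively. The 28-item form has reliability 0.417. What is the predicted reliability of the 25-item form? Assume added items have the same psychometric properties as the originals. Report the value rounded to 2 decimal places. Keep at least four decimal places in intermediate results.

The 55-item form is not needed; work directly from the 28-item form with n = 25/28 = 0.8929.
r_{25} = n·r / (1 + (n − 1)·r) = 0.3723 / 0.9553 ≈ 0.3897

0.39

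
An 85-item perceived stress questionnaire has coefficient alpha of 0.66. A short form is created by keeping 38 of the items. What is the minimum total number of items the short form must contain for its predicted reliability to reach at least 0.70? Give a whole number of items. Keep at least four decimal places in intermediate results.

First, r for the 38-item form: n = 38/85 = 0.4471, so r_38 = 0.4471·0.66/(1 + (0.4471 − 1)·0.66) = 0.4646
Then solve for n' with r_old = 0.4646, r_target = 0.70: n' = 0.70(1 − 0.4646)/[0.4646(1 − 0.70)] = 2.6889
Total items = 2.6889 × 38 = 102.18, rounded up to 103.

103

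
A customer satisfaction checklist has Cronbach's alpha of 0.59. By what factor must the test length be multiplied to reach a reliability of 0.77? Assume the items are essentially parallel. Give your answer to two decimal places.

Invert Spearman-Brown to solve for n:
n = r_target (1 − r_old) / [ r_old (1 − r_target) ]
n = 0.77 × (1 − 0.59) / [ 0.59 × (1 − 0.77) ]
  = 0.3157 / 0.1357 = 2.3265

2.33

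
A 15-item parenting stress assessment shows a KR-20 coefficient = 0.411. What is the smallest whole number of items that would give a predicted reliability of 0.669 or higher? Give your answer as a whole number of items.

44

n = [0.669 × 0.589] / [0.411 × 0.331]
n = 0.394041 / 0.136041 ≈ 2.8965
2.8965 × 15 = 43.45 → 44 items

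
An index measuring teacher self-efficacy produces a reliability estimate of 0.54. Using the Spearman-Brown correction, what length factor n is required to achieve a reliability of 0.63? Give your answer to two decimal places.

n = [0.63 × 0.46] / [0.54 × 0.37]
  = 0.2898 / 0.1998 = 1.4505

1.45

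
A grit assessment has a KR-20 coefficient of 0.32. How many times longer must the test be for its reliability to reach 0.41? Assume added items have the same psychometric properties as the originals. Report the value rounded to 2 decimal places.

n = 0.41 × (1 − 0.32) / [ 0.32 × (1 − 0.41) ]
n = 0.2788 / 0.1888 ≈ 1.4767

1.48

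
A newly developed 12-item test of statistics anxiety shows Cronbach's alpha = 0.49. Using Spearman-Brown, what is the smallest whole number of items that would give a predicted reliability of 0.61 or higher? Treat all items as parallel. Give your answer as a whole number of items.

20

Rearranging the Spearman-Brown formula for n,
n = r_target (1 − r_old) / [ r_old (1 − r_target) ]
n = 0.61 × (1 − 0.49) / [ 0.49 × (1 − 0.61) ]
n = 0.3111 / 0.1911 ≈ 1.6279
So the test needs 1.6279 × 12 ≈ 19.53 items; rounding up, 20.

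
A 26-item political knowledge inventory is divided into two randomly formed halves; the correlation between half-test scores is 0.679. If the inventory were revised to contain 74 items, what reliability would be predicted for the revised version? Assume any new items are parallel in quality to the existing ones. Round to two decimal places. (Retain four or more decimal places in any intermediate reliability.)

0.92

First correct the split-half correlation to full-test reliability: r_full = 2 × 0.679 / (1 + 0.679) ≈ 0.8088
Then adjust to 74 items: n = 74/26 = 2.8462
r_new = n·r_full / (1 + (n − 1)·r_full) = 2.3020 / 2.4932 ≈ 0.9233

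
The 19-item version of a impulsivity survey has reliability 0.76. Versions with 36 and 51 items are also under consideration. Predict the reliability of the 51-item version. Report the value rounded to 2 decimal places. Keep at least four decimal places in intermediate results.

The 36-item form is not needed; work directly from the 19-item form with n = 51/19 = 2.6842.
r_{51} = n·r / (1 + (n − 1)·r) = 2.0400 / 2.2800 ≈ 0.8947

0.89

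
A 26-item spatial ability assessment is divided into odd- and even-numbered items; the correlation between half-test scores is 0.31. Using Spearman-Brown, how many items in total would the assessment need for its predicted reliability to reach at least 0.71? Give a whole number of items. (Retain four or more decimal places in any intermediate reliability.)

r_full = 2(0.31)/(1 + 0.31) = 0.4733
Solve Spearman-Brown for n: n = 0.71(1 − 0.4733) / [0.4733(1 − 0.71)] = 2.7245
Required items = 2.7245 × 26 = 70.84, so 71 items.

71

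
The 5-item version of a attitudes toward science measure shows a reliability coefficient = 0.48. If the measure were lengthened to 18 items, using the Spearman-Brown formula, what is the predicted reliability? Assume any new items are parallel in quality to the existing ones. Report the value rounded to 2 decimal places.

0.77

The new length is 18/5 = 3.6 times the old.
Spearman-Brown: r_new = n·r / (1 + (n − 1)·r)
r_new = (3.6 × 0.48) / (1 + (3.6 − 1) × 0.48)
     = 1.7280 / 2.2480 = 0.7687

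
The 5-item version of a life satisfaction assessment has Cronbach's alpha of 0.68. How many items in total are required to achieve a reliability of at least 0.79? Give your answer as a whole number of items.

Rearranging the Spearman-Brown formula for n,
n = r*(1 − r) / [ r (1 − r*) ]
n = 0.79 × (1 − 0.68) / [ 0.68 × (1 − 0.79) ]
  = 0.2528 / 0.1428 = 1.7703
So the test needs 1.7703 × 5 ≈ 8.85 items; rounding up, 9.

9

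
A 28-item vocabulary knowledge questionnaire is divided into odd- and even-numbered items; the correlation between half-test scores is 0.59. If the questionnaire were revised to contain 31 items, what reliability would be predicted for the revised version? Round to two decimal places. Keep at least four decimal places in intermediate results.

Full-test reliability from the split-half r: r_full = 2(0.59)/(1 + 0.59) = 0.7421
Then adjust to 31 items: n = 31/28 = 1.1071
r_new = n·r_full / (1 + (n − 1)·r_full) = 0.8216 / 1.0795 ≈ 0.7611

0.76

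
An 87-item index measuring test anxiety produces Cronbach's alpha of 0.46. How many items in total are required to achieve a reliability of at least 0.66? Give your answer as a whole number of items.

Invert Spearman-Brown to solve for n:
n = r*(1 − r) / [ r (1 − r*) ]
n = 0.66(1 − 0.46) / [0.46(1 − 0.66)]
n = 0.3564 / 0.1564 ≈ 2.2788
So the test needs 2.2788 × 87 ≈ 198.26 items; rounding up, 199.

199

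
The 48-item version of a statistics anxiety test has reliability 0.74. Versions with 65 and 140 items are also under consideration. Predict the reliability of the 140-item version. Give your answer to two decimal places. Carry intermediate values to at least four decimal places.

The 65-item form is not needed; work directly from the 48-item form with n = 140/48 = 2.9167.
r_{140} = n·r / (1 + (n − 1)·r) = 2.1584 / 2.4184 ≈ 0.8925

0.89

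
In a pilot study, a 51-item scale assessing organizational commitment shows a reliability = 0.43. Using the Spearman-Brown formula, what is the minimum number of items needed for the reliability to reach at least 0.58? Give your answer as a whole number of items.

94

Rearranging the Spearman-Brown formula for n,
n = r_target (1 − r_old) / [ r_old (1 − r_target) ]
n = [0.58 × 0.57] / [0.43 × 0.42]
  = 0.3306 / 0.1806 = 1.8306
So the test needs 1.8306 × 51 ≈ 93.36 items; rounding up, 94.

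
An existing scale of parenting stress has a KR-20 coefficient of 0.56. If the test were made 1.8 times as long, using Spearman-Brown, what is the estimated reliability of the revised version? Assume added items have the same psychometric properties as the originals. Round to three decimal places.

0.696

By Spearman-Brown, r_new = n r / (1 + (n − 1) r).
r_new = 1.8·0.56 / [1 + (1.8 − 1)·0.56]
r_new = 1.0080 / 1.4480 ≈ 0.6961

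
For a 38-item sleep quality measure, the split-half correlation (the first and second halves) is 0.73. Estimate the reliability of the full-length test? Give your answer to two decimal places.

0.84

Apply the Spearman-Brown correction with n = 2:
r_full = 2r_hh / (1 + r_hh) = 2 × 0.73 / (1 + 0.73)
r_full = 1.4600 / 1.7300 ≈ 0.8439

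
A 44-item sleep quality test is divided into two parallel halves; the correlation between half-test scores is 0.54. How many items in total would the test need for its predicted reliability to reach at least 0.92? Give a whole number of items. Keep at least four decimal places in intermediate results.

r_full = 2(0.54)/(1 + 0.54) = 0.7013
n = r_tgt(1 − r_full) / [r_full(1 − r_tgt)] = 0.92 × 0.2987 / (0.7013 × 0.08) ≈ 4.8981
Required items = 4.8981 × 44 = 215.52, so 216 items.

216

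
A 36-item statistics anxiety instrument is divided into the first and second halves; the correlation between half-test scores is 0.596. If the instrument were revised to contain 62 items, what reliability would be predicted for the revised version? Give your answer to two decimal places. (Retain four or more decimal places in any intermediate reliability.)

0.84

First correct the split-half correlation to full-test reliability: r_full = 2 × 0.596 / (1 + 0.596) ≈ 0.7469
Then adjust to 62 items: n = 62/36 = 1.7222
r_new = n·r_full / (1 + (n − 1)·r_full) = 1.2863 / 1.5394 ≈ 0.8356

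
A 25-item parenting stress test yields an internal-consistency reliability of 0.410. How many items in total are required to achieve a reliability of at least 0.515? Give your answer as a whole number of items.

Rearranging the Spearman-Brown formula for n,
n = r_target (1 − r_old) / [ r_old (1 − r_target) ]
n = 0.515(1 − 0.410) / [0.410(1 − 0.515)]
n = 0.303850 / 0.198850 ≈ 1.5280
Items needed = n × 25 = 1.5280 × 25 ≈ 38.20 → round up to 39

39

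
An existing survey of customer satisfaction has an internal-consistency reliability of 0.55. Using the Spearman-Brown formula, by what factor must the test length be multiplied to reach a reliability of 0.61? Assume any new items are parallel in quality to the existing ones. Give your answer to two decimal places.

1.28

n = [0.61 × 0.45] / [0.55 × 0.39]
  = 0.2745 / 0.2145 = 1.2797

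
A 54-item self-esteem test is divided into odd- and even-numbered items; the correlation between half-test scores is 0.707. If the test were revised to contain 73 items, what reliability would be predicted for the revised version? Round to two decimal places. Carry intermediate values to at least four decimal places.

Spearman-Brown correction (n = 2): r_full = 2·0.707/(1 + 0.707) = 0.8284
Length factor from 54 to 73 items: n = 73/54 = 1.3519
r_new = n·r_full / (1 + (n − 1)·r_full) = 1.1199 / 1.2915 ≈ 0.8671

0.87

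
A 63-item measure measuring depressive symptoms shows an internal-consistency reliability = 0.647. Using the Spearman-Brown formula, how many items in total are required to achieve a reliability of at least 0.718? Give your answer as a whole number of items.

88

n = [0.718 × 0.353] / [0.647 × 0.282]
  = 0.253454 / 0.182454 = 1.3891
1.3891 × 63 = 87.51 → 88 items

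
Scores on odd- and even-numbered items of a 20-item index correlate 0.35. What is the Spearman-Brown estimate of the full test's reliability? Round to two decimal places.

0.52

Each half is half the length of the full test, so the full test is n = 2 times a half.
r_full = 2(0.35) / (1 + 0.35)
       = 0.7000 / 1.3500 = 0.5185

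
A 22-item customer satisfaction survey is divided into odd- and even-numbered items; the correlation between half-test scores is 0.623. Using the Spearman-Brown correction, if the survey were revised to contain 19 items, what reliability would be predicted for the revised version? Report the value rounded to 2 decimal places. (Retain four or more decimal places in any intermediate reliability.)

0.74

Spearman-Brown correction (n = 2): r_full = 2·0.623/(1 + 0.623) = 0.7677
Length factor from 22 to 19 items: n = 19/22 = 0.8636
r_new = n·r_full / (1 + (n − 1)·r_full) = 0.6630 / 0.8953 ≈ 0.7405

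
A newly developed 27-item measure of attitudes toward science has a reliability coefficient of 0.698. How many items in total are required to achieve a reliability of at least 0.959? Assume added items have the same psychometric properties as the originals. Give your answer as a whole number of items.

n = 0.959(1 − 0.698) / [0.698(1 − 0.959)]
n = 0.289618 / 0.028618 ≈ 10.1201
Items needed = n × 27 = 10.1201 × 27 ≈ 273.24 → round up to 274

274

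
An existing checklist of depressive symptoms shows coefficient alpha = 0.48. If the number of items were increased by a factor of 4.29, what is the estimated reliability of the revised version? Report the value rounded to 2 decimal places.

0.80

Apply the Spearman-Brown prophecy formula, r' = nr / [1 + (n − 1)r]:
r_new = 4.29·0.48 / [1 + (4.29 − 1)·0.48]
r_new = 2.0592 / 2.5792 ≈ 0.7984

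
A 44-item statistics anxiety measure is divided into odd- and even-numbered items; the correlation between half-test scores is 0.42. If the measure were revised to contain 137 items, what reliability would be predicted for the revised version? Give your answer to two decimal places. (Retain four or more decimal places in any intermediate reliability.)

0.82

First correct the split-half correlation to full-test reliability: r_full = 2 × 0.42 / (1 + 0.42) ≈ 0.5915
Length factor from 44 to 137 items: n = 137/44 = 3.1136
r_new = n·r_full / (1 + (n − 1)·r_full) = 1.8417 / 2.2502 ≈ 0.8185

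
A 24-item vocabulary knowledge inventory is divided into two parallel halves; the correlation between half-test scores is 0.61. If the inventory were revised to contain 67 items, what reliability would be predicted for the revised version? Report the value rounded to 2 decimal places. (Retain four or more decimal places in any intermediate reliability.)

0.90

Spearman-Brown correction (n = 2): r_full = 2·0.61/(1 + 0.61) = 0.7578
Then adjust to 67 items: n = 67/24 = 2.7917
r_new = n·r_full / (1 + (n − 1)·r_full) = 2.1156 / 2.3578 ≈ 0.8973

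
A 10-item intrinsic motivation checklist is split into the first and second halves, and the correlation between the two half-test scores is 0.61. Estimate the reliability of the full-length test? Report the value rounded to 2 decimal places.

0.76

The full test is twice the length of either half (n = 2).
r_full = 2(0.61) / (1 + 0.61)
       = 1.2200 / 1.6100 = 0.7578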